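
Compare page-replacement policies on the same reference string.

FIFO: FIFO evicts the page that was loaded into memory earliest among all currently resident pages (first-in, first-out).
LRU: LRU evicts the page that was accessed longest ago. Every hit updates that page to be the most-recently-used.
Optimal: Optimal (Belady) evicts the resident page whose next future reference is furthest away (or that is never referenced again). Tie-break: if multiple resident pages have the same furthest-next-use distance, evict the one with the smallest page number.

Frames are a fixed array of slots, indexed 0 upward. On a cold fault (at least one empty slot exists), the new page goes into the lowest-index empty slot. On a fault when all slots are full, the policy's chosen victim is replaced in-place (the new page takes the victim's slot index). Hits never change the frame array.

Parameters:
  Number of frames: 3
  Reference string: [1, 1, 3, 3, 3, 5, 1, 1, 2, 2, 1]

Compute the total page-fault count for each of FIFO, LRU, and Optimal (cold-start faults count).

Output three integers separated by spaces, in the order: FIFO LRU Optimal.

Answer: 5 4 4

Derivation:
--- FIFO ---
  step 0: ref 1 -> FAULT, frames=[1,-,-] (faults so far: 1)
  step 1: ref 1 -> HIT, frames=[1,-,-] (faults so far: 1)
  step 2: ref 3 -> FAULT, frames=[1,3,-] (faults so far: 2)
  step 3: ref 3 -> HIT, frames=[1,3,-] (faults so far: 2)
  step 4: ref 3 -> HIT, frames=[1,3,-] (faults so far: 2)
  step 5: ref 5 -> FAULT, frames=[1,3,5] (faults so far: 3)
  step 6: ref 1 -> HIT, frames=[1,3,5] (faults so far: 3)
  step 7: ref 1 -> HIT, frames=[1,3,5] (faults so far: 3)
  step 8: ref 2 -> FAULT, evict 1, frames=[2,3,5] (faults so far: 4)
  step 9: ref 2 -> HIT, frames=[2,3,5] (faults so far: 4)
  step 10: ref 1 -> FAULT, evict 3, frames=[2,1,5] (faults so far: 5)
  FIFO total faults: 5
--- LRU ---
  step 0: ref 1 -> FAULT, frames=[1,-,-] (faults so far: 1)
  step 1: ref 1 -> HIT, frames=[1,-,-] (faults so far: 1)
  step 2: ref 3 -> FAULT, frames=[1,3,-] (faults so far: 2)
  step 3: ref 3 -> HIT, frames=[1,3,-] (faults so far: 2)
  step 4: ref 3 -> HIT, frames=[1,3,-] (faults so far: 2)
  step 5: ref 5 -> FAULT, frames=[1,3,5] (faults so far: 3)
  step 6: ref 1 -> HIT, frames=[1,3,5] (faults so far: 3)
  step 7: ref 1 -> HIT, frames=[1,3,5] (faults so far: 3)
  step 8: ref 2 -> FAULT, evict 3, frames=[1,2,5] (faults so far: 4)
  step 9: ref 2 -> HIT, frames=[1,2,5] (faults so far: 4)
  step 10: ref 1 -> HIT, frames=[1,2,5] (faults so far: 4)
  LRU total faults: 4
--- Optimal ---
  step 0: ref 1 -> FAULT, frames=[1,-,-] (faults so far: 1)
  step 1: ref 1 -> HIT, frames=[1,-,-] (faults so far: 1)
  step 2: ref 3 -> FAULT, frames=[1,3,-] (faults so far: 2)
  step 3: ref 3 -> HIT, frames=[1,3,-] (faults so far: 2)
  step 4: ref 3 -> HIT, frames=[1,3,-] (faults so far: 2)
  step 5: ref 5 -> FAULT, frames=[1,3,5] (faults so far: 3)
  step 6: ref 1 -> HIT, frames=[1,3,5] (faults so far: 3)
  step 7: ref 1 -> HIT, frames=[1,3,5] (faults so far: 3)
  step 8: ref 2 -> FAULT, evict 3, frames=[1,2,5] (faults so far: 4)
  step 9: ref 2 -> HIT, frames=[1,2,5] (faults so far: 4)
  step 10: ref 1 -> HIT, frames=[1,2,5] (faults so far: 4)
  Optimal total faults: 4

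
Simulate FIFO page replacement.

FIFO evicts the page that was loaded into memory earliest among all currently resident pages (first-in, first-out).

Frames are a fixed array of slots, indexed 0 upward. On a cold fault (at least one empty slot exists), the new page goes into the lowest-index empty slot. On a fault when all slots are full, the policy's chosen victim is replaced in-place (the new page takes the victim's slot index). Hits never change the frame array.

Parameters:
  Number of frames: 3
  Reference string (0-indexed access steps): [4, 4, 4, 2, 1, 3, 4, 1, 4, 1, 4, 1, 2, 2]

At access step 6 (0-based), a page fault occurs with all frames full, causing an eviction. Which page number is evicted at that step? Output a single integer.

Step 0: ref 4 -> FAULT, frames=[4,-,-]
Step 1: ref 4 -> HIT, frames=[4,-,-]
Step 2: ref 4 -> HIT, frames=[4,-,-]
Step 3: ref 2 -> FAULT, frames=[4,2,-]
Step 4: ref 1 -> FAULT, frames=[4,2,1]
Step 5: ref 3 -> FAULT, evict 4, frames=[3,2,1]
Step 6: ref 4 -> FAULT, evict 2, frames=[3,4,1]
At step 6: evicted page 2

Answer: 2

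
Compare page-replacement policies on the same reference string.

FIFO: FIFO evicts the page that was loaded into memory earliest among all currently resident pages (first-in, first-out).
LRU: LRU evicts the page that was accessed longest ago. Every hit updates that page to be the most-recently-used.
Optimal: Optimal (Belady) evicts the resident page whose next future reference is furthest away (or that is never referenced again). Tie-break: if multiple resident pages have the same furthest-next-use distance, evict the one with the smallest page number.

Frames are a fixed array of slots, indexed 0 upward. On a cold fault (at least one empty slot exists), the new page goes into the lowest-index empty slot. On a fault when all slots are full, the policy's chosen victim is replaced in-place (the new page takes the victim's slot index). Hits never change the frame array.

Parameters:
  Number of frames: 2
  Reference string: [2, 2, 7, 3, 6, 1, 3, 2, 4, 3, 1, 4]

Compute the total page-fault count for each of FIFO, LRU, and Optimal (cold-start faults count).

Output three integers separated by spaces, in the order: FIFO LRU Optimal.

--- FIFO ---
  step 0: ref 2 -> FAULT, frames=[2,-] (faults so far: 1)
  step 1: ref 2 -> HIT, frames=[2,-] (faults so far: 1)
  step 2: ref 7 -> FAULT, frames=[2,7] (faults so far: 2)
  step 3: ref 3 -> FAULT, evict 2, frames=[3,7] (faults so far: 3)
  step 4: ref 6 -> FAULT, evict 7, frames=[3,6] (faults so far: 4)
  step 5: ref 1 -> FAULT, evict 3, frames=[1,6] (faults so far: 5)
  step 6: ref 3 -> FAULT, evict 6, frames=[1,3] (faults so far: 6)
  step 7: ref 2 -> FAULT, evict 1, frames=[2,3] (faults so far: 7)
  step 8: ref 4 -> FAULT, evict 3, frames=[2,4] (faults so far: 8)
  step 9: ref 3 -> FAULT, evict 2, frames=[3,4] (faults so far: 9)
  step 10: ref 1 -> FAULT, evict 4, frames=[3,1] (faults so far: 10)
  step 11: ref 4 -> FAULT, evict 3, frames=[4,1] (faults so far: 11)
  FIFO total faults: 11
--- LRU ---
  step 0: ref 2 -> FAULT, frames=[2,-] (faults so far: 1)
  step 1: ref 2 -> HIT, frames=[2,-] (faults so far: 1)
  step 2: ref 7 -> FAULT, frames=[2,7] (faults so far: 2)
  step 3: ref 3 -> FAULT, evict 2, frames=[3,7] (faults so far: 3)
  step 4: ref 6 -> FAULT, evict 7, frames=[3,6] (faults so far: 4)
  step 5: ref 1 -> FAULT, evict 3, frames=[1,6] (faults so far: 5)
  step 6: ref 3 -> FAULT, evict 6, frames=[1,3] (faults so far: 6)
  step 7: ref 2 -> FAULT, evict 1, frames=[2,3] (faults so far: 7)
  step 8: ref 4 -> FAULT, evict 3, frames=[2,4] (faults so far: 8)
  step 9: ref 3 -> FAULT, evict 2, frames=[3,4] (faults so far: 9)
  step 10: ref 1 -> FAULT, evict 4, frames=[3,1] (faults so far: 10)
  step 11: ref 4 -> FAULT, evict 3, frames=[4,1] (faults so far: 11)
  LRU total faults: 11
--- Optimal ---
  step 0: ref 2 -> FAULT, frames=[2,-] (faults so far: 1)
  step 1: ref 2 -> HIT, frames=[2,-] (faults so far: 1)
  step 2: ref 7 -> FAULT, frames=[2,7] (faults so far: 2)
  step 3: ref 3 -> FAULT, evict 7, frames=[2,3] (faults so far: 3)
  step 4: ref 6 -> FAULT, evict 2, frames=[6,3] (faults so far: 4)
  step 5: ref 1 -> FAULT, evict 6, frames=[1,3] (faults so far: 5)
  step 6: ref 3 -> HIT, frames=[1,3] (faults so far: 5)
  step 7: ref 2 -> FAULT, evict 1, frames=[2,3] (faults so far: 6)
  step 8: ref 4 -> FAULT, evict 2, frames=[4,3] (faults so far: 7)
  step 9: ref 3 -> HIT, frames=[4,3] (faults so far: 7)
  step 10: ref 1 -> FAULT, evict 3, frames=[4,1] (faults so far: 8)
  step 11: ref 4 -> HIT, frames=[4,1] (faults so far: 8)
  Optimal total faults: 8

Answer: 11 11 8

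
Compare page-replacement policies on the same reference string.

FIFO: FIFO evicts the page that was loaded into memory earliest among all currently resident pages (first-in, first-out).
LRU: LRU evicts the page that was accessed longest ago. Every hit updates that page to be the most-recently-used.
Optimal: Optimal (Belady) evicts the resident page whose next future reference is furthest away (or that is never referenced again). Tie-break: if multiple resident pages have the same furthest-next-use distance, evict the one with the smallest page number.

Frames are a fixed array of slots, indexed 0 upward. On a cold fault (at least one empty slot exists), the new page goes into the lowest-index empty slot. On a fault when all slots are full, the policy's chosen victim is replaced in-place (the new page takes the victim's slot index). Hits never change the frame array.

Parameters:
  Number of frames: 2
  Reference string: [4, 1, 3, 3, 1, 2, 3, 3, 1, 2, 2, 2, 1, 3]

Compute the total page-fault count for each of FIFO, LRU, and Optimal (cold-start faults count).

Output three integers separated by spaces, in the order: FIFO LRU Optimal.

--- FIFO ---
  step 0: ref 4 -> FAULT, frames=[4,-] (faults so far: 1)
  step 1: ref 1 -> FAULT, frames=[4,1] (faults so far: 2)
  step 2: ref 3 -> FAULT, evict 4, frames=[3,1] (faults so far: 3)
  step 3: ref 3 -> HIT, frames=[3,1] (faults so far: 3)
  step 4: ref 1 -> HIT, frames=[3,1] (faults so far: 3)
  step 5: ref 2 -> FAULT, evict 1, frames=[3,2] (faults so far: 4)
  step 6: ref 3 -> HIT, frames=[3,2] (faults so far: 4)
  step 7: ref 3 -> HIT, frames=[3,2] (faults so far: 4)
  step 8: ref 1 -> FAULT, evict 3, frames=[1,2] (faults so far: 5)
  step 9: ref 2 -> HIT, frames=[1,2] (faults so far: 5)
  step 10: ref 2 -> HIT, frames=[1,2] (faults so far: 5)
  step 11: ref 2 -> HIT, frames=[1,2] (faults so far: 5)
  step 12: ref 1 -> HIT, frames=[1,2] (faults so far: 5)
  step 13: ref 3 -> FAULT, evict 2, frames=[1,3] (faults so far: 6)
  FIFO total faults: 6
--- LRU ---
  step 0: ref 4 -> FAULT, frames=[4,-] (faults so far: 1)
  step 1: ref 1 -> FAULT, frames=[4,1] (faults so far: 2)
  step 2: ref 3 -> FAULT, evict 4, frames=[3,1] (faults so far: 3)
  step 3: ref 3 -> HIT, frames=[3,1] (faults so far: 3)
  step 4: ref 1 -> HIT, frames=[3,1] (faults so far: 3)
  step 5: ref 2 -> FAULT, evict 3, frames=[2,1] (faults so far: 4)
  step 6: ref 3 -> FAULT, evict 1, frames=[2,3] (faults so far: 5)
  step 7: ref 3 -> HIT, frames=[2,3] (faults so far: 5)
  step 8: ref 1 -> FAULT, evict 2, frames=[1,3] (faults so far: 6)
  step 9: ref 2 -> FAULT, evict 3, frames=[1,2] (faults so far: 7)
  step 10: ref 2 -> HIT, frames=[1,2] (faults so far: 7)
  step 11: ref 2 -> HIT, frames=[1,2] (faults so far: 7)
  step 12: ref 1 -> HIT, frames=[1,2] (faults so far: 7)
  step 13: ref 3 -> FAULT, evict 2, frames=[1,3] (faults so far: 8)
  LRU total faults: 8
--- Optimal ---
  step 0: ref 4 -> FAULT, frames=[4,-] (faults so far: 1)
  step 1: ref 1 -> FAULT, frames=[4,1] (faults so far: 2)
  step 2: ref 3 -> FAULT, evict 4, frames=[3,1] (faults so far: 3)
  step 3: ref 3 -> HIT, frames=[3,1] (faults so far: 3)
  step 4: ref 1 -> HIT, frames=[3,1] (faults so far: 3)
  step 5: ref 2 -> FAULT, evict 1, frames=[3,2] (faults so far: 4)
  step 6: ref 3 -> HIT, frames=[3,2] (faults so far: 4)
  step 7: ref 3 -> HIT, frames=[3,2] (faults so far: 4)
  step 8: ref 1 -> FAULT, evict 3, frames=[1,2] (faults so far: 5)
  step 9: ref 2 -> HIT, frames=[1,2] (faults so far: 5)
  step 10: ref 2 -> HIT, frames=[1,2] (faults so far: 5)
  step 11: ref 2 -> HIT, frames=[1,2] (faults so far: 5)
  step 12: ref 1 -> HIT, frames=[1,2] (faults so far: 5)
  step 13: ref 3 -> FAULT, evict 1, frames=[3,2] (faults so far: 6)
  Optimal total faults: 6

Answer: 6 8 6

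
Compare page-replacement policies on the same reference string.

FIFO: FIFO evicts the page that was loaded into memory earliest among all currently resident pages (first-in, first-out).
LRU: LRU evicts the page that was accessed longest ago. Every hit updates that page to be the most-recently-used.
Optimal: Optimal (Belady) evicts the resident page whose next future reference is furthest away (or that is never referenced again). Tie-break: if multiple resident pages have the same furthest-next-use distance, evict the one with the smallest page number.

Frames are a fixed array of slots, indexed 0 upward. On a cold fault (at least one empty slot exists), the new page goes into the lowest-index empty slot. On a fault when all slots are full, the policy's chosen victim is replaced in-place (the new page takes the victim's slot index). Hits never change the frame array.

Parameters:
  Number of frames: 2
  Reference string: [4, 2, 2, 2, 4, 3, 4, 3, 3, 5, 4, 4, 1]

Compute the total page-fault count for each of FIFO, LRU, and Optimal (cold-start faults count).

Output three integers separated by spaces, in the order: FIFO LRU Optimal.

--- FIFO ---
  step 0: ref 4 -> FAULT, frames=[4,-] (faults so far: 1)
  step 1: ref 2 -> FAULT, frames=[4,2] (faults so far: 2)
  step 2: ref 2 -> HIT, frames=[4,2] (faults so far: 2)
  step 3: ref 2 -> HIT, frames=[4,2] (faults so far: 2)
  step 4: ref 4 -> HIT, frames=[4,2] (faults so far: 2)
  step 5: ref 3 -> FAULT, evict 4, frames=[3,2] (faults so far: 3)
  step 6: ref 4 -> FAULT, evict 2, frames=[3,4] (faults so far: 4)
  step 7: ref 3 -> HIT, frames=[3,4] (faults so far: 4)
  step 8: ref 3 -> HIT, frames=[3,4] (faults so far: 4)
  step 9: ref 5 -> FAULT, evict 3, frames=[5,4] (faults so far: 5)
  step 10: ref 4 -> HIT, frames=[5,4] (faults so far: 5)
  step 11: ref 4 -> HIT, frames=[5,4] (faults so far: 5)
  step 12: ref 1 -> FAULT, evict 4, frames=[5,1] (faults so far: 6)
  FIFO total faults: 6
--- LRU ---
  step 0: ref 4 -> FAULT, frames=[4,-] (faults so far: 1)
  step 1: ref 2 -> FAULT, frames=[4,2] (faults so far: 2)
  step 2: ref 2 -> HIT, frames=[4,2] (faults so far: 2)
  step 3: ref 2 -> HIT, frames=[4,2] (faults so far: 2)
  step 4: ref 4 -> HIT, frames=[4,2] (faults so far: 2)
  step 5: ref 3 -> FAULT, evict 2, frames=[4,3] (faults so far: 3)
  step 6: ref 4 -> HIT, frames=[4,3] (faults so far: 3)
  step 7: ref 3 -> HIT, frames=[4,3] (faults so far: 3)
  step 8: ref 3 -> HIT, frames=[4,3] (faults so far: 3)
  step 9: ref 5 -> FAULT, evict 4, frames=[5,3] (faults so far: 4)
  step 10: ref 4 -> FAULT, evict 3, frames=[5,4] (faults so far: 5)
  step 11: ref 4 -> HIT, frames=[5,4] (faults so far: 5)
  step 12: ref 1 -> FAULT, evict 5, frames=[1,4] (faults so far: 6)
  LRU total faults: 6
--- Optimal ---
  step 0: ref 4 -> FAULT, frames=[4,-] (faults so far: 1)
  step 1: ref 2 -> FAULT, frames=[4,2] (faults so far: 2)
  step 2: ref 2 -> HIT, frames=[4,2] (faults so far: 2)
  step 3: ref 2 -> HIT, frames=[4,2] (faults so far: 2)
  step 4: ref 4 -> HIT, frames=[4,2] (faults so far: 2)
  step 5: ref 3 -> FAULT, evict 2, frames=[4,3] (faults so far: 3)
  step 6: ref 4 -> HIT, frames=[4,3] (faults so far: 3)
  step 7: ref 3 -> HIT, frames=[4,3] (faults so far: 3)
  step 8: ref 3 -> HIT, frames=[4,3] (faults so far: 3)
  step 9: ref 5 -> FAULT, evict 3, frames=[4,5] (faults so far: 4)
  step 10: ref 4 -> HIT, frames=[4,5] (faults so far: 4)
  step 11: ref 4 -> HIT, frames=[4,5] (faults so far: 4)
  step 12: ref 1 -> FAULT, evict 4, frames=[1,5] (faults so far: 5)
  Optimal total faults: 5

Answer: 6 6 5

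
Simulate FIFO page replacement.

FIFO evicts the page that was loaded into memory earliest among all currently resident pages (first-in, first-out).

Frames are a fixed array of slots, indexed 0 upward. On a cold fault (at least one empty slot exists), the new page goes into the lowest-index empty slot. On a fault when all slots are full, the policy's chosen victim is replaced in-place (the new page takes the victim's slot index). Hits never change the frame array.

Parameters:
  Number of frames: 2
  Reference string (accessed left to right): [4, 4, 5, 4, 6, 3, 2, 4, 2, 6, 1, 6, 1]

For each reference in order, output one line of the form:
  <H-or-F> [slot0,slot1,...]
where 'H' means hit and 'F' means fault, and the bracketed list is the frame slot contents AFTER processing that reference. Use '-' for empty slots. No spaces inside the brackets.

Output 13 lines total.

F [4,-]
H [4,-]
F [4,5]
H [4,5]
F [6,5]
F [6,3]
F [2,3]
F [2,4]
H [2,4]
F [6,4]
F [6,1]
H [6,1]
H [6,1]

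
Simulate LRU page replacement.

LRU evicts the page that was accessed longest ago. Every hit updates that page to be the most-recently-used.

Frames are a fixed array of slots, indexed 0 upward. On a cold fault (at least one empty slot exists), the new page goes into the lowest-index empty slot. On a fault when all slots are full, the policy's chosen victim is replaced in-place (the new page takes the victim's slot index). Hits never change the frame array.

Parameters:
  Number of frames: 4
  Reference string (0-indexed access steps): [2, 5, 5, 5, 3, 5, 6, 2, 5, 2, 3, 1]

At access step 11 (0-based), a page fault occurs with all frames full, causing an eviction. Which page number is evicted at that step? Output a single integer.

Step 0: ref 2 -> FAULT, frames=[2,-,-,-]
Step 1: ref 5 -> FAULT, frames=[2,5,-,-]
Step 2: ref 5 -> HIT, frames=[2,5,-,-]
Step 3: ref 5 -> HIT, frames=[2,5,-,-]
Step 4: ref 3 -> FAULT, frames=[2,5,3,-]
Step 5: ref 5 -> HIT, frames=[2,5,3,-]
Step 6: ref 6 -> FAULT, frames=[2,5,3,6]
Step 7: ref 2 -> HIT, frames=[2,5,3,6]
Step 8: ref 5 -> HIT, frames=[2,5,3,6]
Step 9: ref 2 -> HIT, frames=[2,5,3,6]
Step 10: ref 3 -> HIT, frames=[2,5,3,6]
Step 11: ref 1 -> FAULT, evict 6, frames=[2,5,3,1]
At step 11: evicted page 6

Answer: 6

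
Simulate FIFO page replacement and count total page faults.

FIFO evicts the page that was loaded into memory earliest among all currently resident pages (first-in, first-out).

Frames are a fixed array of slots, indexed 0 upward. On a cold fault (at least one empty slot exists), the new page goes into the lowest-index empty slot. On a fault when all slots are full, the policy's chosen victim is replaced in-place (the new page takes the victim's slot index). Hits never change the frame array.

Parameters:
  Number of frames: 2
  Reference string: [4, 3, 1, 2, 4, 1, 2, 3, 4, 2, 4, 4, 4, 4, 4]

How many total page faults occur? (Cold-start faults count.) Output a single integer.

Answer: 10

Derivation:
Step 0: ref 4 → FAULT, frames=[4,-]
Step 1: ref 3 → FAULT, frames=[4,3]
Step 2: ref 1 → FAULT (evict 4), frames=[1,3]
Step 3: ref 2 → FAULT (evict 3), frames=[1,2]
Step 4: ref 4 → FAULT (evict 1), frames=[4,2]
Step 5: ref 1 → FAULT (evict 2), frames=[4,1]
Step 6: ref 2 → FAULT (evict 4), frames=[2,1]
Step 7: ref 3 → FAULT (evict 1), frames=[2,3]
Step 8: ref 4 → FAULT (evict 2), frames=[4,3]
Step 9: ref 2 → FAULT (evict 3), frames=[4,2]
Step 10: ref 4 → HIT, frames=[4,2]
Step 11: ref 4 → HIT, frames=[4,2]
Step 12: ref 4 → HIT, frames=[4,2]
Step 13: ref 4 → HIT, frames=[4,2]
Step 14: ref 4 → HIT, frames=[4,2]
Total faults: 10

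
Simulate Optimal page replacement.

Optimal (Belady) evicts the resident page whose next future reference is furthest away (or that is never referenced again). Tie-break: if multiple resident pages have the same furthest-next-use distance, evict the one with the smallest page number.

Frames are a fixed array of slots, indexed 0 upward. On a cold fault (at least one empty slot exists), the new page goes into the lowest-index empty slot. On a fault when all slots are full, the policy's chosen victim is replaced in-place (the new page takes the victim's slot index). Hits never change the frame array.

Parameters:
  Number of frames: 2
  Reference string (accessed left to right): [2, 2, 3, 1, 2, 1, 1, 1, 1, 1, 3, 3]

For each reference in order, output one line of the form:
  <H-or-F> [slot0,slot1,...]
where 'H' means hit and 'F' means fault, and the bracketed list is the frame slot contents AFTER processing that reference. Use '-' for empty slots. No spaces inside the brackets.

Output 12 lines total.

F [2,-]
H [2,-]
F [2,3]
F [2,1]
H [2,1]
H [2,1]
H [2,1]
H [2,1]
H [2,1]
H [2,1]
F [2,3]
H [2,3]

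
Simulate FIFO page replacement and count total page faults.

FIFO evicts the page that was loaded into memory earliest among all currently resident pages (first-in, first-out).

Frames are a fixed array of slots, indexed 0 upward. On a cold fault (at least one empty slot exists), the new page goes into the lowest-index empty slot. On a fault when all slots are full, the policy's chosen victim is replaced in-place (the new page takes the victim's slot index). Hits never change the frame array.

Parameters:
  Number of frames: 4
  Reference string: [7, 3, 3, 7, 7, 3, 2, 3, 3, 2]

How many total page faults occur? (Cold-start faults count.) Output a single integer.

Step 0: ref 7 → FAULT, frames=[7,-,-,-]
Step 1: ref 3 → FAULT, frames=[7,3,-,-]
Step 2: ref 3 → HIT, frames=[7,3,-,-]
Step 3: ref 7 → HIT, frames=[7,3,-,-]
Step 4: ref 7 → HIT, frames=[7,3,-,-]
Step 5: ref 3 → HIT, frames=[7,3,-,-]
Step 6: ref 2 → FAULT, frames=[7,3,2,-]
Step 7: ref 3 → HIT, frames=[7,3,2,-]
Step 8: ref 3 → HIT, frames=[7,3,2,-]
Step 9: ref 2 → HIT, frames=[7,3,2,-]
Total faults: 3

Answer: 3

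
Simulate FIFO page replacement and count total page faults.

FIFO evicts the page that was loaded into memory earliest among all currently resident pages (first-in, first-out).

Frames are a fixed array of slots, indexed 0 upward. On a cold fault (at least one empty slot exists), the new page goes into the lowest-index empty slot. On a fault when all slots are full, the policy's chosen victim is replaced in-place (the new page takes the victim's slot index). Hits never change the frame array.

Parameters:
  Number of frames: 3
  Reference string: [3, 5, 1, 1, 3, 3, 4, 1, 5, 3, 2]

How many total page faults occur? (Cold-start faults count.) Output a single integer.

Answer: 6

Derivation:
Step 0: ref 3 → FAULT, frames=[3,-,-]
Step 1: ref 5 → FAULT, frames=[3,5,-]
Step 2: ref 1 → FAULT, frames=[3,5,1]
Step 3: ref 1 → HIT, frames=[3,5,1]
Step 4: ref 3 → HIT, frames=[3,5,1]
Step 5: ref 3 → HIT, frames=[3,5,1]
Step 6: ref 4 → FAULT (evict 3), frames=[4,5,1]
Step 7: ref 1 → HIT, frames=[4,5,1]
Step 8: ref 5 → HIT, frames=[4,5,1]
Step 9: ref 3 → FAULT (evict 5), frames=[4,3,1]
Step 10: ref 2 → FAULT (evict 1), frames=[4,3,2]
Total faults: 6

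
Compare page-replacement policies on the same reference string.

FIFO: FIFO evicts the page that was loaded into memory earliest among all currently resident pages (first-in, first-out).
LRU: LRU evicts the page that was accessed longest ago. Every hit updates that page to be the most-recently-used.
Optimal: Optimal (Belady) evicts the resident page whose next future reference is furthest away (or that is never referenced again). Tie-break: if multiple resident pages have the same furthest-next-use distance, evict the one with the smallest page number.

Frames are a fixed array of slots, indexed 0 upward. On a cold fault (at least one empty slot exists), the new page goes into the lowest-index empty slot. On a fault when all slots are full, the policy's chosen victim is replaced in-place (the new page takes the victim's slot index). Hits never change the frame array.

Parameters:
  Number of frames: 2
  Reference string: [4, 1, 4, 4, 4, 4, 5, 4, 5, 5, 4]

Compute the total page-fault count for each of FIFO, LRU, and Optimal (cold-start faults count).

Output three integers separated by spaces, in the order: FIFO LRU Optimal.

Answer: 4 3 3

Derivation:
--- FIFO ---
  step 0: ref 4 -> FAULT, frames=[4,-] (faults so far: 1)
  step 1: ref 1 -> FAULT, frames=[4,1] (faults so far: 2)
  step 2: ref 4 -> HIT, frames=[4,1] (faults so far: 2)
  step 3: ref 4 -> HIT, frames=[4,1] (faults so far: 2)
  step 4: ref 4 -> HIT, frames=[4,1] (faults so far: 2)
  step 5: ref 4 -> HIT, frames=[4,1] (faults so far: 2)
  step 6: ref 5 -> FAULT, evict 4, frames=[5,1] (faults so far: 3)
  step 7: ref 4 -> FAULT, evict 1, frames=[5,4] (faults so far: 4)
  step 8: ref 5 -> HIT, frames=[5,4] (faults so far: 4)
  step 9: ref 5 -> HIT, frames=[5,4] (faults so far: 4)
  step 10: ref 4 -> HIT, frames=[5,4] (faults so far: 4)
  FIFO total faults: 4
--- LRU ---
  step 0: ref 4 -> FAULT, frames=[4,-] (faults so far: 1)
  step 1: ref 1 -> FAULT, frames=[4,1] (faults so far: 2)
  step 2: ref 4 -> HIT, frames=[4,1] (faults so far: 2)
  step 3: ref 4 -> HIT, frames=[4,1] (faults so far: 2)
  step 4: ref 4 -> HIT, frames=[4,1] (faults so far: 2)
  step 5: ref 4 -> HIT, frames=[4,1] (faults so far: 2)
  step 6: ref 5 -> FAULT, evict 1, frames=[4,5] (faults so far: 3)
  step 7: ref 4 -> HIT, frames=[4,5] (faults so far: 3)
  step 8: ref 5 -> HIT, frames=[4,5] (faults so far: 3)
  step 9: ref 5 -> HIT, frames=[4,5] (faults so far: 3)
  step 10: ref 4 -> HIT, frames=[4,5] (faults so far: 3)
  LRU total faults: 3
--- Optimal ---
  step 0: ref 4 -> FAULT, frames=[4,-] (faults so far: 1)
  step 1: ref 1 -> FAULT, frames=[4,1] (faults so far: 2)
  step 2: ref 4 -> HIT, frames=[4,1] (faults so far: 2)
  step 3: ref 4 -> HIT, frames=[4,1] (faults so far: 2)
  step 4: ref 4 -> HIT, frames=[4,1] (faults so far: 2)
  step 5: ref 4 -> HIT, frames=[4,1] (faults so far: 2)
  step 6: ref 5 -> FAULT, evict 1, frames=[4,5] (faults so far: 3)
  step 7: ref 4 -> HIT, frames=[4,5] (faults so far: 3)
  step 8: ref 5 -> HIT, frames=[4,5] (faults so far: 3)
  step 9: ref 5 -> HIT, frames=[4,5] (faults so far: 3)
  step 10: ref 4 -> HIT, frames=[4,5] (faults so far: 3)
  Optimal total faults: 3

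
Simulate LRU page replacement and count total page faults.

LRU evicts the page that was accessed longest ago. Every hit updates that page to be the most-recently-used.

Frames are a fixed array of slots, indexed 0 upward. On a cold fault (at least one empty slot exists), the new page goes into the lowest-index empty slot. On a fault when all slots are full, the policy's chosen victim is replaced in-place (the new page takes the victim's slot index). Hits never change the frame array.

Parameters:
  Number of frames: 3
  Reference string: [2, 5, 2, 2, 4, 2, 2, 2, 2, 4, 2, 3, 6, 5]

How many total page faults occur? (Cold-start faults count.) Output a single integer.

Answer: 6

Derivation:
Step 0: ref 2 → FAULT, frames=[2,-,-]
Step 1: ref 5 → FAULT, frames=[2,5,-]
Step 2: ref 2 → HIT, frames=[2,5,-]
Step 3: ref 2 → HIT, frames=[2,5,-]
Step 4: ref 4 → FAULT, frames=[2,5,4]
Step 5: ref 2 → HIT, frames=[2,5,4]
Step 6: ref 2 → HIT, frames=[2,5,4]
Step 7: ref 2 → HIT, frames=[2,5,4]
Step 8: ref 2 → HIT, frames=[2,5,4]
Step 9: ref 4 → HIT, frames=[2,5,4]
Step 10: ref 2 → HIT, frames=[2,5,4]
Step 11: ref 3 → FAULT (evict 5), frames=[2,3,4]
Step 12: ref 6 → FAULT (evict 4), frames=[2,3,6]
Step 13: ref 5 → FAULT (evict 2), frames=[5,3,6]
Total faults: 6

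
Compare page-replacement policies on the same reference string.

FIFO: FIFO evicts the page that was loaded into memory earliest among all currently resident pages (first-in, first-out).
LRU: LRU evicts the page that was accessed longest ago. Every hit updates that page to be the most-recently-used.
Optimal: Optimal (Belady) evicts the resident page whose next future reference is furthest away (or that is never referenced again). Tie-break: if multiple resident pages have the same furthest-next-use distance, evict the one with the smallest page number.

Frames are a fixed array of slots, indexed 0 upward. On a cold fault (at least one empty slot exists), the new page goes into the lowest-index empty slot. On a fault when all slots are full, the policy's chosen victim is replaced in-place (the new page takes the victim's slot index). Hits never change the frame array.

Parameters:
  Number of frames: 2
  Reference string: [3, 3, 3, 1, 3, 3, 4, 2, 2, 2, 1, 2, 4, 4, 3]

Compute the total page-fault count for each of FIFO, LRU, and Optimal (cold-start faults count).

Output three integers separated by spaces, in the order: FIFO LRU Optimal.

--- FIFO ---
  step 0: ref 3 -> FAULT, frames=[3,-] (faults so far: 1)
  step 1: ref 3 -> HIT, frames=[3,-] (faults so far: 1)
  step 2: ref 3 -> HIT, frames=[3,-] (faults so far: 1)
  step 3: ref 1 -> FAULT, frames=[3,1] (faults so far: 2)
  step 4: ref 3 -> HIT, frames=[3,1] (faults so far: 2)
  step 5: ref 3 -> HIT, frames=[3,1] (faults so far: 2)
  step 6: ref 4 -> FAULT, evict 3, frames=[4,1] (faults so far: 3)
  step 7: ref 2 -> FAULT, evict 1, frames=[4,2] (faults so far: 4)
  step 8: ref 2 -> HIT, frames=[4,2] (faults so far: 4)
  step 9: ref 2 -> HIT, frames=[4,2] (faults so far: 4)
  step 10: ref 1 -> FAULT, evict 4, frames=[1,2] (faults so far: 5)
  step 11: ref 2 -> HIT, frames=[1,2] (faults so far: 5)
  step 12: ref 4 -> FAULT, evict 2, frames=[1,4] (faults so far: 6)
  step 13: ref 4 -> HIT, frames=[1,4] (faults so far: 6)
  step 14: ref 3 -> FAULT, evict 1, frames=[3,4] (faults so far: 7)
  FIFO total faults: 7
--- LRU ---
  step 0: ref 3 -> FAULT, frames=[3,-] (faults so far: 1)
  step 1: ref 3 -> HIT, frames=[3,-] (faults so far: 1)
  step 2: ref 3 -> HIT, frames=[3,-] (faults so far: 1)
  step 3: ref 1 -> FAULT, frames=[3,1] (faults so far: 2)
  step 4: ref 3 -> HIT, frames=[3,1] (faults so far: 2)
  step 5: ref 3 -> HIT, frames=[3,1] (faults so far: 2)
  step 6: ref 4 -> FAULT, evict 1, frames=[3,4] (faults so far: 3)
  step 7: ref 2 -> FAULT, evict 3, frames=[2,4] (faults so far: 4)
  step 8: ref 2 -> HIT, frames=[2,4] (faults so far: 4)
  step 9: ref 2 -> HIT, frames=[2,4] (faults so far: 4)
  step 10: ref 1 -> FAULT, evict 4, frames=[2,1] (faults so far: 5)
  step 11: ref 2 -> HIT, frames=[2,1] (faults so far: 5)
  step 12: ref 4 -> FAULT, evict 1, frames=[2,4] (faults so far: 6)
  step 13: ref 4 -> HIT, frames=[2,4] (faults so far: 6)
  step 14: ref 3 -> FAULT, evict 2, frames=[3,4] (faults so far: 7)
  LRU total faults: 7
--- Optimal ---
  step 0: ref 3 -> FAULT, frames=[3,-] (faults so far: 1)
  step 1: ref 3 -> HIT, frames=[3,-] (faults so far: 1)
  step 2: ref 3 -> HIT, frames=[3,-] (faults so far: 1)
  step 3: ref 1 -> FAULT, frames=[3,1] (faults so far: 2)
  step 4: ref 3 -> HIT, frames=[3,1] (faults so far: 2)
  step 5: ref 3 -> HIT, frames=[3,1] (faults so far: 2)
  step 6: ref 4 -> FAULT, evict 3, frames=[4,1] (faults so far: 3)
  step 7: ref 2 -> FAULT, evict 4, frames=[2,1] (faults so far: 4)
  step 8: ref 2 -> HIT, frames=[2,1] (faults so far: 4)
  step 9: ref 2 -> HIT, frames=[2,1] (faults so far: 4)
  step 10: ref 1 -> HIT, frames=[2,1] (faults so far: 4)
  step 11: ref 2 -> HIT, frames=[2,1] (faults so far: 4)
  step 12: ref 4 -> FAULT, evict 1, frames=[2,4] (faults so far: 5)
  step 13: ref 4 -> HIT, frames=[2,4] (faults so far: 5)
  step 14: ref 3 -> FAULT, evict 2, frames=[3,4] (faults so far: 6)
  Optimal total faults: 6

Answer: 7 7 6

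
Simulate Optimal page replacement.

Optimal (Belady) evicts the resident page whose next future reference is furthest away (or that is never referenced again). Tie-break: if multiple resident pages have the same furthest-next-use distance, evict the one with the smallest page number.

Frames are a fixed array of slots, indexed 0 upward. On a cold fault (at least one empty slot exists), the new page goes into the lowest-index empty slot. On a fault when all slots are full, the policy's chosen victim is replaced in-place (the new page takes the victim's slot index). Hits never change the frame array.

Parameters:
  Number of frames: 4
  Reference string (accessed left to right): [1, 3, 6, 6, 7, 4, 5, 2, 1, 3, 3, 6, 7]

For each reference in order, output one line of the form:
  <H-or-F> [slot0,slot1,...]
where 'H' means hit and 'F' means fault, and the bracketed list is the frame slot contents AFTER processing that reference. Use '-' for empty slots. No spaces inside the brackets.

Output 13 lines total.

F [1,-,-,-]
F [1,3,-,-]
F [1,3,6,-]
H [1,3,6,-]
F [1,3,6,7]
F [1,3,6,4]
F [1,3,6,5]
F [1,3,6,2]
H [1,3,6,2]
H [1,3,6,2]
H [1,3,6,2]
H [1,3,6,2]
F [7,3,6,2]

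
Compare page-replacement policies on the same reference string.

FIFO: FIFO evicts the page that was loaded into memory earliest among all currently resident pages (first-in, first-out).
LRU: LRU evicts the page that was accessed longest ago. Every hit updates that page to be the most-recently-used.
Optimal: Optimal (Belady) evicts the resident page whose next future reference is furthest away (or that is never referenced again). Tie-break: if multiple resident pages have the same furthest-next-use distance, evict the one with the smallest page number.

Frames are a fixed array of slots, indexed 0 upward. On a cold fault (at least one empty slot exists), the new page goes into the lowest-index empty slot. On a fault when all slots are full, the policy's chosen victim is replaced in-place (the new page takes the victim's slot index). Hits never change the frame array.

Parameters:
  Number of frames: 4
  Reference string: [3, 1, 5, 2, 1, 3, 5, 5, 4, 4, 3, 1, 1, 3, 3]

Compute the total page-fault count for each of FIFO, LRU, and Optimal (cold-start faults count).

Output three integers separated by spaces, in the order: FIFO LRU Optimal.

Answer: 7 5 5

Derivation:
--- FIFO ---
  step 0: ref 3 -> FAULT, frames=[3,-,-,-] (faults so far: 1)
  step 1: ref 1 -> FAULT, frames=[3,1,-,-] (faults so far: 2)
  step 2: ref 5 -> FAULT, frames=[3,1,5,-] (faults so far: 3)
  step 3: ref 2 -> FAULT, frames=[3,1,5,2] (faults so far: 4)
  step 4: ref 1 -> HIT, frames=[3,1,5,2] (faults so far: 4)
  step 5: ref 3 -> HIT, frames=[3,1,5,2] (faults so far: 4)
  step 6: ref 5 -> HIT, frames=[3,1,5,2] (faults so far: 4)
  step 7: ref 5 -> HIT, frames=[3,1,5,2] (faults so far: 4)
  step 8: ref 4 -> FAULT, evict 3, frames=[4,1,5,2] (faults so far: 5)
  step 9: ref 4 -> HIT, frames=[4,1,5,2] (faults so far: 5)
  step 10: ref 3 -> FAULT, evict 1, frames=[4,3,5,2] (faults so far: 6)
  step 11: ref 1 -> FAULT, evict 5, frames=[4,3,1,2] (faults so far: 7)
  step 12: ref 1 -> HIT, frames=[4,3,1,2] (faults so far: 7)
  step 13: ref 3 -> HIT, frames=[4,3,1,2] (faults so far: 7)
  step 14: ref 3 -> HIT, frames=[4,3,1,2] (faults so far: 7)
  FIFO total faults: 7
--- LRU ---
  step 0: ref 3 -> FAULT, frames=[3,-,-,-] (faults so far: 1)
  step 1: ref 1 -> FAULT, frames=[3,1,-,-] (faults so far: 2)
  step 2: ref 5 -> FAULT, frames=[3,1,5,-] (faults so far: 3)
  step 3: ref 2 -> FAULT, frames=[3,1,5,2] (faults so far: 4)
  step 4: ref 1 -> HIT, frames=[3,1,5,2] (faults so far: 4)
  step 5: ref 3 -> HIT, frames=[3,1,5,2] (faults so far: 4)
  step 6: ref 5 -> HIT, frames=[3,1,5,2] (faults so far: 4)
  step 7: ref 5 -> HIT, frames=[3,1,5,2] (faults so far: 4)
  step 8: ref 4 -> FAULT, evict 2, frames=[3,1,5,4] (faults so far: 5)
  step 9: ref 4 -> HIT, frames=[3,1,5,4] (faults so far: 5)
  step 10: ref 3 -> HIT, frames=[3,1,5,4] (faults so far: 5)
  step 11: ref 1 -> HIT, frames=[3,1,5,4] (faults so far: 5)
  step 12: ref 1 -> HIT, frames=[3,1,5,4] (faults so far: 5)
  step 13: ref 3 -> HIT, frames=[3,1,5,4] (faults so far: 5)
  step 14: ref 3 -> HIT, frames=[3,1,5,4] (faults so far: 5)
  LRU total faults: 5
--- Optimal ---
  step 0: ref 3 -> FAULT, frames=[3,-,-,-] (faults so far: 1)
  step 1: ref 1 -> FAULT, frames=[3,1,-,-] (faults so far: 2)
  step 2: ref 5 -> FAULT, frames=[3,1,5,-] (faults so far: 3)
  step 3: ref 2 -> FAULT, frames=[3,1,5,2] (faults so far: 4)
  step 4: ref 1 -> HIT, frames=[3,1,5,2] (faults so far: 4)
  step 5: ref 3 -> HIT, frames=[3,1,5,2] (faults so far: 4)
  step 6: ref 5 -> HIT, frames=[3,1,5,2] (faults so far: 4)
  step 7: ref 5 -> HIT, frames=[3,1,5,2] (faults so far: 4)
  step 8: ref 4 -> FAULT, evict 2, frames=[3,1,5,4] (faults so far: 5)
  step 9: ref 4 -> HIT, frames=[3,1,5,4] (faults so far: 5)
  step 10: ref 3 -> HIT, frames=[3,1,5,4] (faults so far: 5)
  step 11: ref 1 -> HIT, frames=[3,1,5,4] (faults so far: 5)
  step 12: ref 1 -> HIT, frames=[3,1,5,4] (faults so far: 5)
  step 13: ref 3 -> HIT, frames=[3,1,5,4] (faults so far: 5)
  step 14: ref 3 -> HIT, frames=[3,1,5,4] (faults so far: 5)
  Optimal total faults: 5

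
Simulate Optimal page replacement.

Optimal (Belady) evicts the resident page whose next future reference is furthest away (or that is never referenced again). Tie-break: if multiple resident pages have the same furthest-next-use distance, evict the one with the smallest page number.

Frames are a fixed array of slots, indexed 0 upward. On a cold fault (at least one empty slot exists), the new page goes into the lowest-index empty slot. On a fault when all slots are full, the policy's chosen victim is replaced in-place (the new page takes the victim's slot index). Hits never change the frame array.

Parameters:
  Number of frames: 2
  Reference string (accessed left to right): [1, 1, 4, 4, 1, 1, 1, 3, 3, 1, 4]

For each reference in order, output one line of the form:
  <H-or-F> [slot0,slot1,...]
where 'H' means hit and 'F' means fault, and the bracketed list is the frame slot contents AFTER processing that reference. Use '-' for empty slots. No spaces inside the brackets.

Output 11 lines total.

F [1,-]
H [1,-]
F [1,4]
H [1,4]
H [1,4]
H [1,4]
H [1,4]
F [1,3]
H [1,3]
H [1,3]
F [4,3]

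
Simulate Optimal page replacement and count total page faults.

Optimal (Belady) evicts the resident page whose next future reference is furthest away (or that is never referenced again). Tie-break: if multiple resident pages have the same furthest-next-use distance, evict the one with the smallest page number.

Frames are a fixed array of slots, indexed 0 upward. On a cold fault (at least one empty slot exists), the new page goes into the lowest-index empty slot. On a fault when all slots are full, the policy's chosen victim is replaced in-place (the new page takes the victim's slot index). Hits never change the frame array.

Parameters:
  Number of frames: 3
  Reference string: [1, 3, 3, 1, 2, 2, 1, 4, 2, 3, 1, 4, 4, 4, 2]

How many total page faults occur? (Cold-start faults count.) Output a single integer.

Answer: 5

Derivation:
Step 0: ref 1 → FAULT, frames=[1,-,-]
Step 1: ref 3 → FAULT, frames=[1,3,-]
Step 2: ref 3 → HIT, frames=[1,3,-]
Step 3: ref 1 → HIT, frames=[1,3,-]
Step 4: ref 2 → FAULT, frames=[1,3,2]
Step 5: ref 2 → HIT, frames=[1,3,2]
Step 6: ref 1 → HIT, frames=[1,3,2]
Step 7: ref 4 → FAULT (evict 1), frames=[4,3,2]
Step 8: ref 2 → HIT, frames=[4,3,2]
Step 9: ref 3 → HIT, frames=[4,3,2]
Step 10: ref 1 → FAULT (evict 3), frames=[4,1,2]
Step 11: ref 4 → HIT, frames=[4,1,2]
Step 12: ref 4 → HIT, frames=[4,1,2]
Step 13: ref 4 → HIT, frames=[4,1,2]
Step 14: ref 2 → HIT, frames=[4,1,2]
Total faults: 5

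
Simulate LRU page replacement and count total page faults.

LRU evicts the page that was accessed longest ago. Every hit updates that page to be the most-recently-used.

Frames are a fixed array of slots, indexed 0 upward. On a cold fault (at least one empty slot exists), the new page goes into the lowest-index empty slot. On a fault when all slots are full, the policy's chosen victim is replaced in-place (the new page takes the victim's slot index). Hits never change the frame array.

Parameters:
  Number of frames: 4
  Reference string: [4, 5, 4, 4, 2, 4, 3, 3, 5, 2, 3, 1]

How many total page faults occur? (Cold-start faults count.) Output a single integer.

Step 0: ref 4 → FAULT, frames=[4,-,-,-]
Step 1: ref 5 → FAULT, frames=[4,5,-,-]
Step 2: ref 4 → HIT, frames=[4,5,-,-]
Step 3: ref 4 → HIT, frames=[4,5,-,-]
Step 4: ref 2 → FAULT, frames=[4,5,2,-]
Step 5: ref 4 → HIT, frames=[4,5,2,-]
Step 6: ref 3 → FAULT, frames=[4,5,2,3]
Step 7: ref 3 → HIT, frames=[4,5,2,3]
Step 8: ref 5 → HIT, frames=[4,5,2,3]
Step 9: ref 2 → HIT, frames=[4,5,2,3]
Step 10: ref 3 → HIT, frames=[4,5,2,3]
Step 11: ref 1 → FAULT (evict 4), frames=[1,5,2,3]
Total faults: 5

Answer: 5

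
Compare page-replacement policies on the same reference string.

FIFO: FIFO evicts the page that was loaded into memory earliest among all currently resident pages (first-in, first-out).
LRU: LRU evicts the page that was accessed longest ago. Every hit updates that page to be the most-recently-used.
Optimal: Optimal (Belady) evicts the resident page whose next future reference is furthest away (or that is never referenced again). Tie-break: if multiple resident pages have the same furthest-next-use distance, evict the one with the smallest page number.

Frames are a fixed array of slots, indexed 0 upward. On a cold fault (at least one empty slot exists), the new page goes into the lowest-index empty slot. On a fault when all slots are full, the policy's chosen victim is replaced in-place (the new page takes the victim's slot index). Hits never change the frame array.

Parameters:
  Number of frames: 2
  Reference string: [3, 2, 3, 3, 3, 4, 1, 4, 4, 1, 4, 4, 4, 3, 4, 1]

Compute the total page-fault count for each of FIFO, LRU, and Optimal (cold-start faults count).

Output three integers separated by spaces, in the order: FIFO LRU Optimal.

--- FIFO ---
  step 0: ref 3 -> FAULT, frames=[3,-] (faults so far: 1)
  step 1: ref 2 -> FAULT, frames=[3,2] (faults so far: 2)
  step 2: ref 3 -> HIT, frames=[3,2] (faults so far: 2)
  step 3: ref 3 -> HIT, frames=[3,2] (faults so far: 2)
  step 4: ref 3 -> HIT, frames=[3,2] (faults so far: 2)
  step 5: ref 4 -> FAULT, evict 3, frames=[4,2] (faults so far: 3)
  step 6: ref 1 -> FAULT, evict 2, frames=[4,1] (faults so far: 4)
  step 7: ref 4 -> HIT, frames=[4,1] (faults so far: 4)
  step 8: ref 4 -> HIT, frames=[4,1] (faults so far: 4)
  step 9: ref 1 -> HIT, frames=[4,1] (faults so far: 4)
  step 10: ref 4 -> HIT, frames=[4,1] (faults so far: 4)
  step 11: ref 4 -> HIT, frames=[4,1] (faults so far: 4)
  step 12: ref 4 -> HIT, frames=[4,1] (faults so far: 4)
  step 13: ref 3 -> FAULT, evict 4, frames=[3,1] (faults so far: 5)
  step 14: ref 4 -> FAULT, evict 1, frames=[3,4] (faults so far: 6)
  step 15: ref 1 -> FAULT, evict 3, frames=[1,4] (faults so far: 7)
  FIFO total faults: 7
--- LRU ---
  step 0: ref 3 -> FAULT, frames=[3,-] (faults so far: 1)
  step 1: ref 2 -> FAULT, frames=[3,2] (faults so far: 2)
  step 2: ref 3 -> HIT, frames=[3,2] (faults so far: 2)
  step 3: ref 3 -> HIT, frames=[3,2] (faults so far: 2)
  step 4: ref 3 -> HIT, frames=[3,2] (faults so far: 2)
  step 5: ref 4 -> FAULT, evict 2, frames=[3,4] (faults so far: 3)
  step 6: ref 1 -> FAULT, evict 3, frames=[1,4] (faults so far: 4)
  step 7: ref 4 -> HIT, frames=[1,4] (faults so far: 4)
  step 8: ref 4 -> HIT, frames=[1,4] (faults so far: 4)
  step 9: ref 1 -> HIT, frames=[1,4] (faults so far: 4)
  step 10: ref 4 -> HIT, frames=[1,4] (faults so far: 4)
  step 11: ref 4 -> HIT, frames=[1,4] (faults so far: 4)
  step 12: ref 4 -> HIT, frames=[1,4] (faults so far: 4)
  step 13: ref 3 -> FAULT, evict 1, frames=[3,4] (faults so far: 5)
  step 14: ref 4 -> HIT, frames=[3,4] (faults so far: 5)
  step 15: ref 1 -> FAULT, evict 3, frames=[1,4] (faults so far: 6)
  LRU total faults: 6
--- Optimal ---
  step 0: ref 3 -> FAULT, frames=[3,-] (faults so far: 1)
  step 1: ref 2 -> FAULT, frames=[3,2] (faults so far: 2)
  step 2: ref 3 -> HIT, frames=[3,2] (faults so far: 2)
  step 3: ref 3 -> HIT, frames=[3,2] (faults so far: 2)
  step 4: ref 3 -> HIT, frames=[3,2] (faults so far: 2)
  step 5: ref 4 -> FAULT, evict 2, frames=[3,4] (faults so far: 3)
  step 6: ref 1 -> FAULT, evict 3, frames=[1,4] (faults so far: 4)
  step 7: ref 4 -> HIT, frames=[1,4] (faults so far: 4)
  step 8: ref 4 -> HIT, frames=[1,4] (faults so far: 4)
  step 9: ref 1 -> HIT, frames=[1,4] (faults so far: 4)
  step 10: ref 4 -> HIT, frames=[1,4] (faults so far: 4)
  step 11: ref 4 -> HIT, frames=[1,4] (faults so far: 4)
  step 12: ref 4 -> HIT, frames=[1,4] (faults so far: 4)
  step 13: ref 3 -> FAULT, evict 1, frames=[3,4] (faults so far: 5)
  step 14: ref 4 -> HIT, frames=[3,4] (faults so far: 5)
  step 15: ref 1 -> FAULT, evict 3, frames=[1,4] (faults so far: 6)
  Optimal total faults: 6

Answer: 7 6 6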